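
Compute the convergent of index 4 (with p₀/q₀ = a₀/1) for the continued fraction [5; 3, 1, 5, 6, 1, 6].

747/142

Using pₖ = aₖpₖ₋₁ + pₖ₋₂, qₖ = aₖqₖ₋₁ + qₖ₋₂ (with p₋₁=1, p₋₂=0, q₋₁=0, q₋₂=1):
  k=0: a=5, p=5, q=1
  k=1: a=3, p=16, q=3
  k=2: a=1, p=21, q=4
  k=3: a=5, p=121, q=23
  k=4: a=6, p=747, q=142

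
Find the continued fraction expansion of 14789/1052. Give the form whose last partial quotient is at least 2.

[14; 17, 4, 15]

14789 = 14·1052 + 61
1052 = 17·61 + 15
61 = 4·15 + 1
15 = 15·1 + 0  (stop)
So 14789/1052 = [14; 17, 4, 15].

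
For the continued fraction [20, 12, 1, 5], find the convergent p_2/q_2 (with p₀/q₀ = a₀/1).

261/13

Using pₖ = aₖpₖ₋₁ + pₖ₋₂, qₖ = aₖqₖ₋₁ + qₖ₋₂ (with p₋₁=1, p₋₂=0, q₋₁=0, q₋₂=1):
  k=0: a=20, p=20, q=1
  k=1: a=12, p=241, q=12
  k=2: a=1, p=261, q=13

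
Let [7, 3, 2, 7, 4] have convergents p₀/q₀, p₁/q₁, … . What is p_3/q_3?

379/52

Using pₖ = aₖpₖ₋₁ + pₖ₋₂, qₖ = aₖqₖ₋₁ + qₖ₋₂ (with p₋₁=1, p₋₂=0, q₋₁=0, q₋₂=1):
  k=0: a=7, p=7, q=1
  k=1: a=3, p=22, q=3
  k=2: a=2, p=51, q=7
  k=3: a=7, p=379, q=52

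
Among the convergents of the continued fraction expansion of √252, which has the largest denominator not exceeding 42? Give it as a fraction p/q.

√252 = [15; 1, 6, 1, 30, …] (period length 4).
Convergents:
  p_0/q_0 = 15/1
  p_1/q_1 = 16/1
  p_2/q_2 = 111/7
  p_3/q_3 = 127/8
  p_4/q_4 = 3921/247
q_3 = 8 ≤ 42 < 247 = q_4, so the answer is 127/8.

127/8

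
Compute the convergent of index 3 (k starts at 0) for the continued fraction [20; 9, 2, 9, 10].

Using pₖ = aₖpₖ₋₁ + pₖ₋₂, qₖ = aₖqₖ₋₁ + qₖ₋₂ (with p₋₁=1, p₋₂=0, q₋₁=0, q₋₂=1):
  k=0: a=20, p=20, q=1
  k=1: a=9, p=181, q=9
  k=2: a=2, p=382, q=19
  k=3: a=9, p=3619, q=180

3619/180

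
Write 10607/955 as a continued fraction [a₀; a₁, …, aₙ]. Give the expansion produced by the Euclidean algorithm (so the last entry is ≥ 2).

10607 = 11*955 + 102
955 = 9*102 + 37
102 = 2*37 + 28
37 = 1*28 + 9
28 = 3*9 + 1
9 = 9*1 + 0  (stop)
So 10607/955 = [11; 9, 2, 1, 3, 9].

[11; 9, 2, 1, 3, 9]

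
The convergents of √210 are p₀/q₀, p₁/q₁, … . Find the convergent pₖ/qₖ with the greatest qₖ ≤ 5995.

√210 = [14; 2, 28, …] (period length 2).
Convergents:
  p_0/q_0 = 14/1
  p_1/q_1 = 29/2
  p_2/q_2 = 826/57
  p_3/q_3 = 1681/116
  p_4/q_4 = 47894/3305
  p_5/q_5 = 97469/6726
q_4 = 3305 ≤ 5995 < 6726 = q_5, so the answer is 47894/3305.

47894/3305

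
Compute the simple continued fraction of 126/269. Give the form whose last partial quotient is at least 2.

[0; 2, 7, 2, 2, 3]

126 = 0·269 + 126
269 = 2·126 + 17
126 = 7·17 + 7
17 = 2·7 + 3
7 = 2·3 + 1
3 = 3·1 + 0  (stop)
So 126/269 = [0; 2, 7, 2, 2, 3].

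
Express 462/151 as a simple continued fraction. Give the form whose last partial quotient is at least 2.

462 = 3×151 + 9
151 = 16×9 + 7
9 = 1×7 + 2
7 = 3×2 + 1
2 = 2×1 + 0  (stop)
So 462/151 = [3; 16, 1, 3, 2].

[3; 16, 1, 3, 2]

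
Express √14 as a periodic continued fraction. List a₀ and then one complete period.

a₀ = ⌊√14⌋ = 3.
With m₀=0, d₀=1 and mₖ₊₁ = dₖaₖ − mₖ, dₖ₊₁ = (n − mₖ₊₁²)/dₖ, aₖ₊₁ = ⌊(a₀+mₖ₊₁)/dₖ₊₁⌋:
  k=1: m=3, d=5, a=1
  k=2: m=2, d=2, a=2
  k=3: m=2, d=5, a=1
  k=4: m=3, d=1, a=6
d=1 and a=2a₀=6 at k=4, so the next step gives (m, d) = (3, 5) again — its k=1 value — and the period has length 4.

[3; 1, 2, 1, 6]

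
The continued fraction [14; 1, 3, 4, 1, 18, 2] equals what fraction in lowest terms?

Using pₖ = aₖpₖ₋₁ + pₖ₋₂ and qₖ = aₖqₖ₋₁ + qₖ₋₂:
  k=0: a=14, p=14, q=1
  k=1: a=1, p=15, q=1
  k=2: a=3, p=59, q=4
  k=3: a=4, p=251, q=17
  k=4: a=1, p=310, q=21
  k=5: a=18, p=5831, q=395
  k=6: a=2, p=11972, q=811

11972/811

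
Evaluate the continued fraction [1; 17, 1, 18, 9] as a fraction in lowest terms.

Using pₖ = aₖpₖ₋₁ + pₖ₋₂ and qₖ = aₖqₖ₋₁ + qₖ₋₂:
  k=0: a=1, p=1, q=1
  k=1: a=17, p=18, q=17
  k=2: a=1, p=19, q=18
  k=3: a=18, p=360, q=341
  k=4: a=9, p=3259, q=3087

3259/3087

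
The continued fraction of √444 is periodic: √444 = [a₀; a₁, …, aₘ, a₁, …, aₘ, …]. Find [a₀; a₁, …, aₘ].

[21; 14, 42]

a₀ = ⌊√444⌋ = 21.
With m₀=0, d₀=1 and mₖ₊₁ = dₖaₖ − mₖ, dₖ₊₁ = (n − mₖ₊₁²)/dₖ, aₖ₊₁ = ⌊(a₀+mₖ₊₁)/dₖ₊₁⌋:
  k=1: m=21, d=3, a=14
  k=2: m=21, d=1, a=42
d=1 and a=2a₀=42 at k=2, so the next step gives (m, d) = (21, 3) again — its k=1 value — and the period has length 2.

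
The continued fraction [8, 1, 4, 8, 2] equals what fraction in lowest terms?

766/87

Fold from the inside: start with 2/1.
  8 + 1/2 = 17/2
  4 + 2/17 = 70/17
  1 + 17/70 = 87/70
  8 + 70/87 = 766/87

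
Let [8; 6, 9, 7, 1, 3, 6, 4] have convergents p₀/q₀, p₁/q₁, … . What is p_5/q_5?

14115/1729

Using pₖ = aₖpₖ₋₁ + pₖ₋₂, qₖ = aₖqₖ₋₁ + qₖ₋₂ (with p₋₁=1, p₋₂=0, q₋₁=0, q₋₂=1):
  k=0: a=8, p=8, q=1
  k=1: a=6, p=49, q=6
  k=2: a=9, p=449, q=55
  k=3: a=7, p=3192, q=391
  k=4: a=1, p=3641, q=446
  k=5: a=3, p=14115, q=1729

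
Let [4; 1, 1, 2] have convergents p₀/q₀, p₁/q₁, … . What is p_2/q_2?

Using pₖ = aₖpₖ₋₁ + pₖ₋₂, qₖ = aₖqₖ₋₁ + qₖ₋₂ (with p₋₁=1, p₋₂=0, q₋₁=0, q₋₂=1):
  k=0: a=4, p=4, q=1
  k=1: a=1, p=5, q=1
  k=2: a=1, p=9, q=2

9/2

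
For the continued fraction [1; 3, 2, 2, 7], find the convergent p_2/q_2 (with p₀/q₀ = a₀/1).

Using pₖ = aₖpₖ₋₁ + pₖ₋₂, qₖ = aₖqₖ₋₁ + qₖ₋₂ (with p₋₁=1, p₋₂=0, q₋₁=0, q₋₂=1):
  k=0: a=1, p=1, q=1
  k=1: a=3, p=4, q=3
  k=2: a=2, p=9, q=7

9/7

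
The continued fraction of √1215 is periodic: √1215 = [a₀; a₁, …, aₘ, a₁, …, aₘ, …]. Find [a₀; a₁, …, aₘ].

a₀ = ⌊√1215⌋ = 34.
With m₀=0, d₀=1 and mₖ₊₁ = dₖaₖ − mₖ, dₖ₊₁ = (n − mₖ₊₁²)/dₖ, aₖ₊₁ = ⌊(a₀+mₖ₊₁)/dₖ₊₁⌋:
  k=1: m=34, d=59, a=1
  k=2: m=25, d=10, a=5
  k=3: m=25, d=59, a=1
  k=4: m=34, d=1, a=68
d=1 and a=2a₀=68 at k=4, so the next step gives (m, d) = (34, 59) again — its k=1 value — and the period has length 4.

[34; 1, 5, 1, 68]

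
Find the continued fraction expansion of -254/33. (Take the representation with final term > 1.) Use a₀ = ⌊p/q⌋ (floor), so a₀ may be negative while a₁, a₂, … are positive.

-254 = -8×33 + 10
33 = 3×10 + 3
10 = 3×3 + 1
3 = 3×1 + 0  (stop)
So -254/33 = [-8; 3, 3, 3].

[-8; 3, 3, 3]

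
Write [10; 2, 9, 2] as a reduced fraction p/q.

419/40

Fold from the inside: start with 2/1.
  9 + 1/2 = 19/2
  2 + 2/19 = 40/19
  10 + 19/40 = 419/40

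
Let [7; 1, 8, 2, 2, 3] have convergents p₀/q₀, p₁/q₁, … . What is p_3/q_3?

Using pₖ = aₖpₖ₋₁ + pₖ₋₂, qₖ = aₖqₖ₋₁ + qₖ₋₂ (with p₋₁=1, p₋₂=0, q₋₁=0, q₋₂=1):
  k=0: a=7, p=7, q=1
  k=1: a=1, p=8, q=1
  k=2: a=8, p=71, q=9
  k=3: a=2, p=150, q=19

150/19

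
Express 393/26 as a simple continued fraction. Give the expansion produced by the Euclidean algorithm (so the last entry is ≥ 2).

[15; 8, 1, 2]

393 = 15·26 + 3
26 = 8·3 + 2
3 = 1·2 + 1
2 = 2·1 + 0  (stop)
So 393/26 = [15; 8, 1, 2].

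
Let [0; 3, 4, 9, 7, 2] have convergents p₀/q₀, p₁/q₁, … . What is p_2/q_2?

4/13

Using pₖ = aₖpₖ₋₁ + pₖ₋₂, qₖ = aₖqₖ₋₁ + qₖ₋₂ (with p₋₁=1, p₋₂=0, q₋₁=0, q₋₂=1):
  k=0: a=0, p=0, q=1
  k=1: a=3, p=1, q=3
  k=2: a=4, p=4, q=13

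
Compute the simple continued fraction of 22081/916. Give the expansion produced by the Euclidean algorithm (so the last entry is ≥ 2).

[24; 9, 2, 3, 1, 10]

22081 = 24·916 + 97
916 = 9·97 + 43
97 = 2·43 + 11
43 = 3·11 + 10
11 = 1·10 + 1
10 = 10·1 + 0  (stop)
So 22081/916 = [24; 9, 2, 3, 1, 10].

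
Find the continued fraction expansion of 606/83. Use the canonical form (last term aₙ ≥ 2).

[7; 3, 3, 8]

606 = 7×83 + 25
83 = 3×25 + 8
25 = 3×8 + 1
8 = 8×1 + 0  (stop)
So 606/83 = [7; 3, 3, 8].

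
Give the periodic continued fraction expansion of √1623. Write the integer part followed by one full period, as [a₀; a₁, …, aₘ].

[40; 3, 2, 26, 2, 3, 80]

a₀ = ⌊√1623⌋ = 40.
With m₀=0, d₀=1 and mₖ₊₁ = dₖaₖ − mₖ, dₖ₊₁ = (n − mₖ₊₁²)/dₖ, aₖ₊₁ = ⌊(a₀+mₖ₊₁)/dₖ₊₁⌋:
  k=1: m=40, d=23, a=3
  k=2: m=29, d=34, a=2
  k=3: m=39, d=3, a=26
  k=4: m=39, d=34, a=2
  k=5: m=29, d=23, a=3
  k=6: m=40, d=1, a=80
d=1 and a=2a₀=80 at k=6, so the next step gives (m, d) = (40, 23) again — its k=1 value — and the period has length 6.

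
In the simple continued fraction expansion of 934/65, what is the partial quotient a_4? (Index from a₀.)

934 = 14·65 + 24   →  a_0 = 14
65 = 2·24 + 17   →  a_1 = 2
24 = 1·17 + 7   →  a_2 = 1
17 = 2·7 + 3   →  a_3 = 2
7 = 2·3 + 1   →  a_4 = 2

2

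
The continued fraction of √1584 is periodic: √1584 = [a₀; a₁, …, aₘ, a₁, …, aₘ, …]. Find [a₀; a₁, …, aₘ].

[39; 1, 3, 1, 78]

a₀ = ⌊√1584⌋ = 39.
With m₀=0, d₀=1 and mₖ₊₁ = dₖaₖ − mₖ, dₖ₊₁ = (n − mₖ₊₁²)/dₖ, aₖ₊₁ = ⌊(a₀+mₖ₊₁)/dₖ₊₁⌋:
  k=1: m=39, d=63, a=1
  k=2: m=24, d=16, a=3
  k=3: m=24, d=63, a=1
  k=4: m=39, d=1, a=78
d=1 and a=2a₀=78 at k=4, so the next step gives (m, d) = (39, 63) again — its k=1 value — and the period has length 4.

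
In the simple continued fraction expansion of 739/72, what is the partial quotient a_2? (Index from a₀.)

1

739 = 10·72 + 19   →  a_0 = 10
72 = 3·19 + 15   →  a_1 = 3
19 = 1·15 + 4   →  a_2 = 1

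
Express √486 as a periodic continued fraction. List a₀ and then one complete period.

a₀ = ⌊√486⌋ = 22.
With m₀=0, d₀=1 and mₖ₊₁ = dₖaₖ − mₖ, dₖ₊₁ = (n − mₖ₊₁²)/dₖ, aₖ₊₁ = ⌊(a₀+mₖ₊₁)/dₖ₊₁⌋:
  k=1: m=22, d=2, a=22
  k=2: m=22, d=1, a=44
d=1 and a=2a₀=44 at k=2, so the next step gives (m, d) = (22, 2) again — its k=1 value — and the period has length 2.

[22; 22, 44]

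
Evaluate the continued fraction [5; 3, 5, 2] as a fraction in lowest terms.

Fold from the inside: start with 2/1.
  5 + 1/2 = 11/2
  3 + 2/11 = 35/11
  5 + 11/35 = 186/35

186/35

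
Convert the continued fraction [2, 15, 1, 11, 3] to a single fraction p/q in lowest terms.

Using pₖ = aₖpₖ₋₁ + pₖ₋₂ and qₖ = aₖqₖ₋₁ + qₖ₋₂:
  k=0: a=2, p=2, q=1
  k=1: a=15, p=31, q=15
  k=2: a=1, p=33, q=16
  k=3: a=11, p=394, q=191
  k=4: a=3, p=1215, q=589

1215/589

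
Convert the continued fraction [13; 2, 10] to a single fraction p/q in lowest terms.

Fold from the inside: start with 10/1.
  2 + 1/10 = 21/10
  13 + 10/21 = 283/21

283/21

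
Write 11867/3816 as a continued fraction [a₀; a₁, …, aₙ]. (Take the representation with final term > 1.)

[3; 9, 9, 3, 4, 1, 2]

11867 = 3×3816 + 419
3816 = 9×419 + 45
419 = 9×45 + 14
45 = 3×14 + 3
14 = 4×3 + 2
3 = 1×2 + 1
2 = 2×1 + 0  (stop)
So 11867/3816 = [3; 9, 9, 3, 4, 1, 2].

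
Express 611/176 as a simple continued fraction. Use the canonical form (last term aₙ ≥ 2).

[3; 2, 8, 3, 3]

611 = 3*176 + 83
176 = 2*83 + 10
83 = 8*10 + 3
10 = 3*3 + 1
3 = 3*1 + 0  (stop)
So 611/176 = [3; 2, 8, 3, 3].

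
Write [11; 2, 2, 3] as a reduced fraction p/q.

194/17

Fold from the inside: start with 3/1.
  2 + 1/3 = 7/3
  2 + 3/7 = 17/7
  11 + 7/17 = 194/17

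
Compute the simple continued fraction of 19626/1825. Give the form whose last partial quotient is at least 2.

19626 = 10·1825 + 1376
1825 = 1·1376 + 449
1376 = 3·449 + 29
449 = 15·29 + 14
29 = 2·14 + 1
14 = 14·1 + 0  (stop)
So 19626/1825 = [10; 1, 3, 15, 2, 14].

[10; 1, 3, 15, 2, 14]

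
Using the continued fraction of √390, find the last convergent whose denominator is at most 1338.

√390 = [19; 1, 2, 1, 38, …] (period length 4).
Convergents:
  p_0/q_0 = 19/1
  p_1/q_1 = 20/1
  p_2/q_2 = 59/3
  p_3/q_3 = 79/4
  p_4/q_4 = 3061/155
  p_5/q_5 = 3140/159
  p_6/q_6 = 9341/473
  p_7/q_7 = 12481/632
  p_8/q_8 = 483619/24489
q_7 = 632 ≤ 1338 < 24489 = q_8, so the answer is 12481/632.

12481/632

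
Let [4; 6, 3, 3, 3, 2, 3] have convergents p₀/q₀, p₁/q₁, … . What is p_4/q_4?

865/208

Using pₖ = aₖpₖ₋₁ + pₖ₋₂, qₖ = aₖqₖ₋₁ + qₖ₋₂ (with p₋₁=1, p₋₂=0, q₋₁=0, q₋₂=1):
  k=0: a=4, p=4, q=1
  k=1: a=6, p=25, q=6
  k=2: a=3, p=79, q=19
  k=3: a=3, p=262, q=63
  k=4: a=3, p=865, q=208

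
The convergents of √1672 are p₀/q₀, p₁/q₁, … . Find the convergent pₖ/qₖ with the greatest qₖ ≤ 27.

√1672 = [40; 1, 8, 10, 8, 1, 80, …] (period length 6).
Convergents:
  p_0/q_0 = 40/1
  p_1/q_1 = 41/1
  p_2/q_2 = 368/9
  p_3/q_3 = 3721/91
q_2 = 9 ≤ 27 < 91 = q_3, so the answer is 368/9.

368/9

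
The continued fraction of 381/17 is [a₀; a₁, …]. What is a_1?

381 = 22·17 + 7   →  a_0 = 22
17 = 2·7 + 3   →  a_1 = 2

2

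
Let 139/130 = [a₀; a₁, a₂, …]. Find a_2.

139 = 1·130 + 9   →  a_0 = 1
130 = 14·9 + 4   →  a_1 = 14
9 = 2·4 + 1   →  a_2 = 2

2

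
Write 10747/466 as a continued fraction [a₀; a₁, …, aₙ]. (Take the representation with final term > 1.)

[23; 16, 14, 2]

10747 = 23·466 + 29
466 = 16·29 + 2
29 = 14·2 + 1
2 = 2·1 + 0  (stop)
So 10747/466 = [23; 16, 14, 2].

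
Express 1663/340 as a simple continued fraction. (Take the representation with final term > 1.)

1663 = 4*340 + 303
340 = 1*303 + 37
303 = 8*37 + 7
37 = 5*7 + 2
7 = 3*2 + 1
2 = 2*1 + 0  (stop)
So 1663/340 = [4; 1, 8, 5, 3, 2].

[4; 1, 8, 5, 3, 2]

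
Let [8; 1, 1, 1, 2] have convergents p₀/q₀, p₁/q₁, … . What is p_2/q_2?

Using pₖ = aₖpₖ₋₁ + pₖ₋₂, qₖ = aₖqₖ₋₁ + qₖ₋₂ (with p₋₁=1, p₋₂=0, q₋₁=0, q₋₂=1):
  k=0: a=8, p=8, q=1
  k=1: a=1, p=9, q=1
  k=2: a=1, p=17, q=2

17/2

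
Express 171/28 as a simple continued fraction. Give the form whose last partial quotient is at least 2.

[6; 9, 3]

171 = 6*28 + 3
28 = 9*3 + 1
3 = 3*1 + 0  (stop)
So 171/28 = [6; 9, 3].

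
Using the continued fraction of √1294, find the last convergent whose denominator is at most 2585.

√1294 = [35; 1, 34, 1, 70, …] (period length 4).
Convergents:
  p_0/q_0 = 35/1
  p_1/q_1 = 36/1
  p_2/q_2 = 1259/35
  p_3/q_3 = 1295/36
  p_4/q_4 = 91909/2555
  p_5/q_5 = 93204/2591
q_4 = 2555 ≤ 2585 < 2591 = q_5, so the answer is 91909/2555.

91909/2555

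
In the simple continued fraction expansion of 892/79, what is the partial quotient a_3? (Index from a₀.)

3

892 = 11·79 + 23   →  a_0 = 11
79 = 3·23 + 10   →  a_1 = 3
23 = 2·10 + 3   →  a_2 = 2
10 = 3·3 + 1   →  a_3 = 3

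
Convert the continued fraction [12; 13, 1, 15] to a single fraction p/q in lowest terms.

2692/223

Using pₖ = aₖpₖ₋₁ + pₖ₋₂ and qₖ = aₖqₖ₋₁ + qₖ₋₂:
  k=0: a=12, p=12, q=1
  k=1: a=13, p=157, q=13
  k=2: a=1, p=169, q=14
  k=3: a=15, p=2692, q=223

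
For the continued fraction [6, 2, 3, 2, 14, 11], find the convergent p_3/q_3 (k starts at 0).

Using pₖ = aₖpₖ₋₁ + pₖ₋₂, qₖ = aₖqₖ₋₁ + qₖ₋₂ (with p₋₁=1, p₋₂=0, q₋₁=0, q₋₂=1):
  k=0: a=6, p=6, q=1
  k=1: a=2, p=13, q=2
  k=2: a=3, p=45, q=7
  k=3: a=2, p=103, q=16

103/16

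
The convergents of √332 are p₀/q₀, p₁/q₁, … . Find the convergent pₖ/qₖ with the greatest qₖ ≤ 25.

√332 = [18; 4, 1, 1, 8, 1, 1, 4, 36, …] (period length 8).
Convergents:
  p_0/q_0 = 18/1
  p_1/q_1 = 73/4
  p_2/q_2 = 91/5
  p_3/q_3 = 164/9
  p_4/q_4 = 1403/77
q_3 = 9 ≤ 25 < 77 = q_4, so the answer is 164/9.

164/9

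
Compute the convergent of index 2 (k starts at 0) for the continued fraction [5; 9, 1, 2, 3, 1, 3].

51/10

Using pₖ = aₖpₖ₋₁ + pₖ₋₂, qₖ = aₖqₖ₋₁ + qₖ₋₂ (with p₋₁=1, p₋₂=0, q₋₁=0, q₋₂=1):
  k=0: a=5, p=5, q=1
  k=1: a=9, p=46, q=9
  k=2: a=1, p=51, q=10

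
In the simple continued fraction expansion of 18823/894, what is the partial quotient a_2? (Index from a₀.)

4

18823 = 21·894 + 49   →  a_0 = 21
894 = 18·49 + 12   →  a_1 = 18
49 = 4·12 + 1   →  a_2 = 4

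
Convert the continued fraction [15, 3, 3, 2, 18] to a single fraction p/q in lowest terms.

6489/424

Fold from the inside: start with 18/1.
  2 + 1/18 = 37/18
  3 + 18/37 = 129/37
  3 + 37/129 = 424/129
  15 + 129/424 = 6489/424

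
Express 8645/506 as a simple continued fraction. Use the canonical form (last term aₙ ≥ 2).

8645 = 17·506 + 43
506 = 11·43 + 33
43 = 1·33 + 10
33 = 3·10 + 3
10 = 3·3 + 1
3 = 3·1 + 0  (stop)
So 8645/506 = [17; 11, 1, 3, 3, 3].

[17; 11, 1, 3, 3, 3]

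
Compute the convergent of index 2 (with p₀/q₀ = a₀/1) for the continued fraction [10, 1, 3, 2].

Using pₖ = aₖpₖ₋₁ + pₖ₋₂, qₖ = aₖqₖ₋₁ + qₖ₋₂ (with p₋₁=1, p₋₂=0, q₋₁=0, q₋₂=1):
  k=0: a=10, p=10, q=1
  k=1: a=1, p=11, q=1
  k=2: a=3, p=43, q=4

43/4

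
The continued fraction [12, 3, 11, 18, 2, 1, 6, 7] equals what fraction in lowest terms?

Fold from the inside: start with 7/1.
  6 + 1/7 = 43/7
  1 + 7/43 = 50/43
  2 + 43/50 = 143/50
  18 + 50/143 = 2624/143
  11 + 143/2624 = 29007/2624
  3 + 2624/29007 = 89645/29007
  12 + 29007/89645 = 1104747/89645

1104747/89645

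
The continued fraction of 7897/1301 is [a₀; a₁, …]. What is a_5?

7897 = 6·1301 + 91   →  a_0 = 6
1301 = 14·91 + 27   →  a_1 = 14
91 = 3·27 + 10   →  a_2 = 3
27 = 2·10 + 7   →  a_3 = 2
10 = 1·7 + 3   →  a_4 = 1
7 = 2·3 + 1   →  a_5 = 2

2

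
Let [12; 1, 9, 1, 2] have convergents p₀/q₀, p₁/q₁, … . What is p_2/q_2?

Using pₖ = aₖpₖ₋₁ + pₖ₋₂, qₖ = aₖqₖ₋₁ + qₖ₋₂ (with p₋₁=1, p₋₂=0, q₋₁=0, q₋₂=1):
  k=0: a=12, p=12, q=1
  k=1: a=1, p=13, q=1
  k=2: a=9, p=129, q=10

129/10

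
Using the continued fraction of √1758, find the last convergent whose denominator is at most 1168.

√1758 = [41; 1, 12, 1, 82, …] (period length 4).
Convergents:
  p_0/q_0 = 41/1
  p_1/q_1 = 42/1
  p_2/q_2 = 545/13
  p_3/q_3 = 587/14
  p_4/q_4 = 48679/1161
  p_5/q_5 = 49266/1175
q_4 = 1161 ≤ 1168 < 1175 = q_5, so the answer is 48679/1161.

48679/1161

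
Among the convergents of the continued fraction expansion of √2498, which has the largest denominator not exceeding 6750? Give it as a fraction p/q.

249850/4999

√2498 = [49; 1, 48, 1, 98, …] (period length 4).
Convergents:
  p_0/q_0 = 49/1
  p_1/q_1 = 50/1
  p_2/q_2 = 2449/49
  p_3/q_3 = 2499/50
  p_4/q_4 = 247351/4949
  p_5/q_5 = 249850/4999
  p_6/q_6 = 12240151/244901
q_5 = 4999 ≤ 6750 < 244901 = q_6, so the answer is 249850/4999.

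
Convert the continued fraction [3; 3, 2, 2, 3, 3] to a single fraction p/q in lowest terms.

Fold from the inside: start with 3/1.
  3 + 1/3 = 10/3
  2 + 3/10 = 23/10
  2 + 10/23 = 56/23
  3 + 23/56 = 191/56
  3 + 56/191 = 629/191

629/191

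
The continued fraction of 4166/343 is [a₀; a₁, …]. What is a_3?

4166 = 12·343 + 50   →  a_0 = 12
343 = 6·50 + 43   →  a_1 = 6
50 = 1·43 + 7   →  a_2 = 1
43 = 6·7 + 1   →  a_3 = 6

6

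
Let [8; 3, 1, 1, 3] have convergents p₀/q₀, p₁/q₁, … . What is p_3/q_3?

58/7

Using pₖ = aₖpₖ₋₁ + pₖ₋₂, qₖ = aₖqₖ₋₁ + qₖ₋₂ (with p₋₁=1, p₋₂=0, q₋₁=0, q₋₂=1):
  k=0: a=8, p=8, q=1
  k=1: a=3, p=25, q=3
  k=2: a=1, p=33, q=4
  k=3: a=1, p=58, q=7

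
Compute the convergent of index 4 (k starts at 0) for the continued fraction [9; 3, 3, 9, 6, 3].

Using pₖ = aₖpₖ₋₁ + pₖ₋₂, qₖ = aₖqₖ₋₁ + qₖ₋₂ (with p₋₁=1, p₋₂=0, q₋₁=0, q₋₂=1):
  k=0: a=9, p=9, q=1
  k=1: a=3, p=28, q=3
  k=2: a=3, p=93, q=10
  k=3: a=9, p=865, q=93
  k=4: a=6, p=5283, q=568

5283/568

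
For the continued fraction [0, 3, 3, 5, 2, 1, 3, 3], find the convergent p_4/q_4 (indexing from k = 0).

Using pₖ = aₖpₖ₋₁ + pₖ₋₂, qₖ = aₖqₖ₋₁ + qₖ₋₂ (with p₋₁=1, p₋₂=0, q₋₁=0, q₋₂=1):
  k=0: a=0, p=0, q=1
  k=1: a=3, p=1, q=3
  k=2: a=3, p=3, q=10
  k=3: a=5, p=16, q=53
  k=4: a=2, p=35, q=116

35/116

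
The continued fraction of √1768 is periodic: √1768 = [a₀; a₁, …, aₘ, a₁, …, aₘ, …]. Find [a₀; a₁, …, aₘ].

a₀ = ⌊√1768⌋ = 42.
With m₀=0, d₀=1 and mₖ₊₁ = dₖaₖ − mₖ, dₖ₊₁ = (n − mₖ₊₁²)/dₖ, aₖ₊₁ = ⌊(a₀+mₖ₊₁)/dₖ₊₁⌋:
  k=1: m=42, d=4, a=21
  k=2: m=42, d=1, a=84
d=1 and a=2a₀=84 at k=2, so the next step gives (m, d) = (42, 4) again — its k=1 value — and the period has length 2.

[42; 21, 84]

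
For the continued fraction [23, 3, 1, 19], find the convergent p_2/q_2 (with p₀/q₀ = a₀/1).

93/4

Using pₖ = aₖpₖ₋₁ + pₖ₋₂, qₖ = aₖqₖ₋₁ + qₖ₋₂ (with p₋₁=1, p₋₂=0, q₋₁=0, q₋₂=1):
  k=0: a=23, p=23, q=1
  k=1: a=3, p=70, q=3
  k=2: a=1, p=93, q=4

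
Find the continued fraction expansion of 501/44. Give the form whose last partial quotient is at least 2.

501 = 11*44 + 17
44 = 2*17 + 10
17 = 1*10 + 7
10 = 1*7 + 3
7 = 2*3 + 1
3 = 3*1 + 0  (stop)
So 501/44 = [11; 2, 1, 1, 2, 3].

[11; 2, 1, 1, 2, 3]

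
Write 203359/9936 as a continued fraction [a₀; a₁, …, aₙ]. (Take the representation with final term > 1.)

203359 = 20×9936 + 4639
9936 = 2×4639 + 658
4639 = 7×658 + 33
658 = 19×33 + 31
33 = 1×31 + 2
31 = 15×2 + 1
2 = 2×1 + 0  (stop)
So 203359/9936 = [20; 2, 7, 19, 1, 15, 2].

[20; 2, 7, 19, 1, 15, 2]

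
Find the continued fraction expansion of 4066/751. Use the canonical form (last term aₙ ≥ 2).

4066 = 5·751 + 311
751 = 2·311 + 129
311 = 2·129 + 53
129 = 2·53 + 23
53 = 2·23 + 7
23 = 3·7 + 2
7 = 3·2 + 1
2 = 2·1 + 0  (stop)
So 4066/751 = [5; 2, 2, 2, 2, 3, 3, 2].

[5; 2, 2, 2, 2, 3, 3, 2]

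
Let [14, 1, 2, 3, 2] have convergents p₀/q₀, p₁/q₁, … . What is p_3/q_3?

Using pₖ = aₖpₖ₋₁ + pₖ₋₂, qₖ = aₖqₖ₋₁ + qₖ₋₂ (with p₋₁=1, p₋₂=0, q₋₁=0, q₋₂=1):
  k=0: a=14, p=14, q=1
  k=1: a=1, p=15, q=1
  k=2: a=2, p=44, q=3
  k=3: a=3, p=147, q=10

147/10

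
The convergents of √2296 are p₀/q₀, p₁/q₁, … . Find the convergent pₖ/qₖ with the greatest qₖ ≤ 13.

√2296 = [47; 1, 10, 1, 94, …] (period length 4).
Convergents:
  p_0/q_0 = 47/1
  p_1/q_1 = 48/1
  p_2/q_2 = 527/11
  p_3/q_3 = 575/12
  p_4/q_4 = 54577/1139
q_3 = 12 ≤ 13 < 1139 = q_4, so the answer is 575/12.

575/12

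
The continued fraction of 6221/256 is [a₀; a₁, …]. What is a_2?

3

6221 = 24·256 + 77   →  a_0 = 24
256 = 3·77 + 25   →  a_1 = 3
77 = 3·25 + 2   →  a_2 = 3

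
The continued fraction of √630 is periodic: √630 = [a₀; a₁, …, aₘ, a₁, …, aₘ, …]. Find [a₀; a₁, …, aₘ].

a₀ = ⌊√630⌋ = 25.
With m₀=0, d₀=1 and mₖ₊₁ = dₖaₖ − mₖ, dₖ₊₁ = (n − mₖ₊₁²)/dₖ, aₖ₊₁ = ⌊(a₀+mₖ₊₁)/dₖ₊₁⌋:
  k=1: m=25, d=5, a=10
  k=2: m=25, d=1, a=50
d=1 and a=2a₀=50 at k=2, so the next step gives (m, d) = (25, 5) again — its k=1 value — and the period has length 2.

[25; 10, 50]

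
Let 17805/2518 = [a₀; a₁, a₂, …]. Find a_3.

1

17805 = 7·2518 + 179   →  a_0 = 7
2518 = 14·179 + 12   →  a_1 = 14
179 = 14·12 + 11   →  a_2 = 14
12 = 1·11 + 1   →  a_3 = 1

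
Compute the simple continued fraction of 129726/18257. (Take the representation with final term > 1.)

129726 = 7×18257 + 1927
18257 = 9×1927 + 914
1927 = 2×914 + 99
914 = 9×99 + 23
99 = 4×23 + 7
23 = 3×7 + 2
7 = 3×2 + 1
2 = 2×1 + 0  (stop)
So 129726/18257 = [7; 9, 2, 9, 4, 3, 3, 2].

[7; 9, 2, 9, 4, 3, 3, 2]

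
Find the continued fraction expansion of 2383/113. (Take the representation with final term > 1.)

[21; 11, 3, 3]

2383 = 21*113 + 10
113 = 11*10 + 3
10 = 3*3 + 1
3 = 3*1 + 0  (stop)
So 2383/113 = [21; 11, 3, 3].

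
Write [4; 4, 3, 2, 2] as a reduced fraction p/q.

Fold from the inside: start with 2/1.
  2 + 1/2 = 5/2
  3 + 2/5 = 17/5
  4 + 5/17 = 73/17
  4 + 17/73 = 309/73

309/73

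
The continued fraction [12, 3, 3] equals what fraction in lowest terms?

123/10

Using pₖ = aₖpₖ₋₁ + pₖ₋₂ and qₖ = aₖqₖ₋₁ + qₖ₋₂:
  k=0: a=12, p=12, q=1
  k=1: a=3, p=37, q=3
  k=2: a=3, p=123, q=10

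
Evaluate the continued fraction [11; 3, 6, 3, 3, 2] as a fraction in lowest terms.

Fold from the inside: start with 2/1.
  3 + 1/2 = 7/2
  3 + 2/7 = 23/7
  6 + 7/23 = 145/23
  3 + 23/145 = 458/145
  11 + 145/458 = 5183/458

5183/458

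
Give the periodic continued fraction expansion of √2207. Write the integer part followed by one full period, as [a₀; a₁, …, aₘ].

[46; 1, 45, 1, 92]

a₀ = ⌊√2207⌋ = 46.
With m₀=0, d₀=1 and mₖ₊₁ = dₖaₖ − mₖ, dₖ₊₁ = (n − mₖ₊₁²)/dₖ, aₖ₊₁ = ⌊(a₀+mₖ₊₁)/dₖ₊₁⌋:
  k=1: m=46, d=91, a=1
  k=2: m=45, d=2, a=45
  k=3: m=45, d=91, a=1
  k=4: m=46, d=1, a=92
d=1 and a=2a₀=92 at k=4, so the next step gives (m, d) = (46, 91) again — its k=1 value — and the period has length 4.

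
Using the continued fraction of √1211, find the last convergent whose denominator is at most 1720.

48406/1391

√1211 = [34; 1, 3, 1, 68, …] (period length 4).
Convergents:
  p_0/q_0 = 34/1
  p_1/q_1 = 35/1
  p_2/q_2 = 139/4
  p_3/q_3 = 174/5
  p_4/q_4 = 11971/344
  p_5/q_5 = 12145/349
  p_6/q_6 = 48406/1391
  p_7/q_7 = 60551/1740
q_6 = 1391 ≤ 1720 < 1740 = q_7, so the answer is 48406/1391.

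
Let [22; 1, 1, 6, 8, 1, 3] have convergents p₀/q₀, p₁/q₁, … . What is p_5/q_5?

Using pₖ = aₖpₖ₋₁ + pₖ₋₂, qₖ = aₖqₖ₋₁ + qₖ₋₂ (with p₋₁=1, p₋₂=0, q₋₁=0, q₋₂=1):
  k=0: a=22, p=22, q=1
  k=1: a=1, p=23, q=1
  k=2: a=1, p=45, q=2
  k=3: a=6, p=293, q=13
  k=4: a=8, p=2389, q=106
  k=5: a=1, p=2682, q=119

2682/119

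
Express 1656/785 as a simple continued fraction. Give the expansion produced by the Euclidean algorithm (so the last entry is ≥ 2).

1656 = 2*785 + 86
785 = 9*86 + 11
86 = 7*11 + 9
11 = 1*9 + 2
9 = 4*2 + 1
2 = 2*1 + 0  (stop)
So 1656/785 = [2; 9, 7, 1, 4, 2].

[2; 9, 7, 1, 4, 2]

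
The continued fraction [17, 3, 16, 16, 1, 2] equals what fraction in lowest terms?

Fold from the inside: start with 2/1.
  1 + 1/2 = 3/2
  16 + 2/3 = 50/3
  16 + 3/50 = 803/50
  3 + 50/803 = 2459/803
  17 + 803/2459 = 42606/2459

42606/2459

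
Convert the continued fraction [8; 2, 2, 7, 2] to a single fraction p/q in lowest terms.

664/79

Fold from the inside: start with 2/1.
  7 + 1/2 = 15/2
  2 + 2/15 = 32/15
  2 + 15/32 = 79/32
  8 + 32/79 = 664/79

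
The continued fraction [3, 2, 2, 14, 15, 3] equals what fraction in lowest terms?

11321/3327

Using pₖ = aₖpₖ₋₁ + pₖ₋₂ and qₖ = aₖqₖ₋₁ + qₖ₋₂:
  k=0: a=3, p=3, q=1
  k=1: a=2, p=7, q=2
  k=2: a=2, p=17, q=5
  k=3: a=14, p=245, q=72
  k=4: a=15, p=3692, q=1085
  k=5: a=3, p=11321, q=3327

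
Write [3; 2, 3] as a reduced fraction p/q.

Fold from the inside: start with 3/1.
  2 + 1/3 = 7/3
  3 + 3/7 = 24/7

24/7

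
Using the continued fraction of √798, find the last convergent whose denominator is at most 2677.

√798 = [28; 4, 56, …] (period length 2).
Convergents:
  p_0/q_0 = 28/1
  p_1/q_1 = 113/4
  p_2/q_2 = 6356/225
  p_3/q_3 = 25537/904
  p_4/q_4 = 1436428/50849
q_3 = 904 ≤ 2677 < 50849 = q_4, so the answer is 25537/904.

25537/904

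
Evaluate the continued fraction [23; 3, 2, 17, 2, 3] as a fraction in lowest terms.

20376/875

Using pₖ = aₖpₖ₋₁ + pₖ₋₂ and qₖ = aₖqₖ₋₁ + qₖ₋₂:
  k=0: a=23, p=23, q=1
  k=1: a=3, p=70, q=3
  k=2: a=2, p=163, q=7
  k=3: a=17, p=2841, q=122
  k=4: a=2, p=5845, q=251
  k=5: a=3, p=20376, q=875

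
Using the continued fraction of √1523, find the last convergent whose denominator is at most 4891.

√1523 = [39; 39, 78, …] (period length 2).
Convergents:
  p_0/q_0 = 39/1
  p_1/q_1 = 1522/39
  p_2/q_2 = 118755/3043
  p_3/q_3 = 4632967/118716
q_2 = 3043 ≤ 4891 < 118716 = q_3, so the answer is 118755/3043.

118755/3043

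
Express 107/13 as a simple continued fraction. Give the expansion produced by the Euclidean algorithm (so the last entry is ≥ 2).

[8; 4, 3]

107 = 8×13 + 3
13 = 4×3 + 1
3 = 3×1 + 0  (stop)
So 107/13 = [8; 4, 3].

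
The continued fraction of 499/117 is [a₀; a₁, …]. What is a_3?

3

499 = 4·117 + 31   →  a_0 = 4
117 = 3·31 + 24   →  a_1 = 3
31 = 1·24 + 7   →  a_2 = 1
24 = 3·7 + 3   →  a_3 = 3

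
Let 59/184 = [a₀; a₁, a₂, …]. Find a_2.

8

59 = 0·184 + 59   →  a_0 = 0
184 = 3·59 + 7   →  a_1 = 3
59 = 8·7 + 3   →  a_2 = 8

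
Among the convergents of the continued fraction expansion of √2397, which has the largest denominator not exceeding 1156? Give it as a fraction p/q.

56352/1151

√2397 = [48; 1, 23, 2, 23, 1, 96, …] (period length 6).
Convergents:
  p_0/q_0 = 48/1
  p_1/q_1 = 49/1
  p_2/q_2 = 1175/24
  p_3/q_3 = 2399/49
  p_4/q_4 = 56352/1151
  p_5/q_5 = 58751/1200
q_4 = 1151 ≤ 1156 < 1200 = q_5, so the answer is 56352/1151.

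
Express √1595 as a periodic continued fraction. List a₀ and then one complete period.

[39; 1, 14, 1, 78]

a₀ = ⌊√1595⌋ = 39.
With m₀=0, d₀=1 and mₖ₊₁ = dₖaₖ − mₖ, dₖ₊₁ = (n − mₖ₊₁²)/dₖ, aₖ₊₁ = ⌊(a₀+mₖ₊₁)/dₖ₊₁⌋:
  k=1: m=39, d=74, a=1
  k=2: m=35, d=5, a=14
  k=3: m=35, d=74, a=1
  k=4: m=39, d=1, a=78
d=1 and a=2a₀=78 at k=4, so the next step gives (m, d) = (39, 74) again — its k=1 value — and the period has length 4.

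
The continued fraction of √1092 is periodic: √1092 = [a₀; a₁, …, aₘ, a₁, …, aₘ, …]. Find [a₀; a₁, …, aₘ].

a₀ = ⌊√1092⌋ = 33.
With m₀=0, d₀=1 and mₖ₊₁ = dₖaₖ − mₖ, dₖ₊₁ = (n − mₖ₊₁²)/dₖ, aₖ₊₁ = ⌊(a₀+mₖ₊₁)/dₖ₊₁⌋:
  k=1: m=33, d=3, a=22
  k=2: m=33, d=1, a=66
d=1 and a=2a₀=66 at k=2, so the next step gives (m, d) = (33, 3) again — its k=1 value — and the period has length 2.

[33; 22, 66]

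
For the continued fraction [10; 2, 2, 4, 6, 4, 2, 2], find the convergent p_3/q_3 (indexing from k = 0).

229/22

Using pₖ = aₖpₖ₋₁ + pₖ₋₂, qₖ = aₖqₖ₋₁ + qₖ₋₂ (with p₋₁=1, p₋₂=0, q₋₁=0, q₋₂=1):
  k=0: a=10, p=10, q=1
  k=1: a=2, p=21, q=2
  k=2: a=2, p=52, q=5
  k=3: a=4, p=229, q=22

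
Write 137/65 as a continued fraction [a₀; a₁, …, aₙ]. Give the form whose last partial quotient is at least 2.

[2; 9, 3, 2]

137 = 2*65 + 7
65 = 9*7 + 2
7 = 3*2 + 1
2 = 2*1 + 0  (stop)
So 137/65 = [2; 9, 3, 2].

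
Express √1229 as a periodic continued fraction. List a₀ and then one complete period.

a₀ = ⌊√1229⌋ = 35.

[35; 17, 1, 1, 17, 70]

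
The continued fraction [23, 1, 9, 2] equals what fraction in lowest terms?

Fold from the inside: start with 2/1.
  9 + 1/2 = 19/2
  1 + 2/19 = 21/19
  23 + 19/21 = 502/21

502/21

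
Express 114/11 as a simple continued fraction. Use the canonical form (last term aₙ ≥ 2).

114 = 10·11 + 4
11 = 2·4 + 3
4 = 1·3 + 1
3 = 3·1 + 0  (stop)
So 114/11 = [10; 2, 1, 3].

[10; 2, 1, 3]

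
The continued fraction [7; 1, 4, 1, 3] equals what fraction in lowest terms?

180/23

Fold from the inside: start with 3/1.
  1 + 1/3 = 4/3
  4 + 3/4 = 19/4
  1 + 4/19 = 23/19
  7 + 19/23 = 180/23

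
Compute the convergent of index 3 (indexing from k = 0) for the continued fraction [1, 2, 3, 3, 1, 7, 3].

33/23

Using pₖ = aₖpₖ₋₁ + pₖ₋₂, qₖ = aₖqₖ₋₁ + qₖ₋₂ (with p₋₁=1, p₋₂=0, q₋₁=0, q₋₂=1):
  k=0: a=1, p=1, q=1
  k=1: a=2, p=3, q=2
  k=2: a=3, p=10, q=7
  k=3: a=3, p=33, q=23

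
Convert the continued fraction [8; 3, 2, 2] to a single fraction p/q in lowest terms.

141/17

Using pₖ = aₖpₖ₋₁ + pₖ₋₂ and qₖ = aₖqₖ₋₁ + qₖ₋₂:
  k=0: a=8, p=8, q=1
  k=1: a=3, p=25, q=3
  k=2: a=2, p=58, q=7
  k=3: a=2, p=141, q=17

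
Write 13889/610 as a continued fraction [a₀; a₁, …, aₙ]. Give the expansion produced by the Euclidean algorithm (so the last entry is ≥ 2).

13889 = 22×610 + 469
610 = 1×469 + 141
469 = 3×141 + 46
141 = 3×46 + 3
46 = 15×3 + 1
3 = 3×1 + 0  (stop)
So 13889/610 = [22; 1, 3, 3, 15, 3].

[22; 1, 3, 3, 15, 3]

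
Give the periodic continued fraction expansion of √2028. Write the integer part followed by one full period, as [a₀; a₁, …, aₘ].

a₀ = ⌊√2028⌋ = 45.
With m₀=0, d₀=1 and mₖ₊₁ = dₖaₖ − mₖ, dₖ₊₁ = (n − mₖ₊₁²)/dₖ, aₖ₊₁ = ⌊(a₀+mₖ₊₁)/dₖ₊₁⌋:
  k=1: m=45, d=3, a=30
  k=2: m=45, d=1, a=90
d=1 and a=2a₀=90 at k=2, so the next step gives (m, d) = (45, 3) again — its k=1 value — and the period has length 2.

[45; 30, 90]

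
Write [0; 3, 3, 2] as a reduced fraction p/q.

7/23

Fold from the inside: start with 2/1.
  3 + 1/2 = 7/2
  3 + 2/7 = 23/7
  0 + 7/23 = 7/23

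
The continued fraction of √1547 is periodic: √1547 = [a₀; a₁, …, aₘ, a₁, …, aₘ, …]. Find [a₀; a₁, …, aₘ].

[39; 3, 78]

a₀ = ⌊√1547⌋ = 39.
With m₀=0, d₀=1 and mₖ₊₁ = dₖaₖ − mₖ, dₖ₊₁ = (n − mₖ₊₁²)/dₖ, aₖ₊₁ = ⌊(a₀+mₖ₊₁)/dₖ₊₁⌋:
  k=1: m=39, d=26, a=3
  k=2: m=39, d=1, a=78
d=1 and a=2a₀=78 at k=2, so the next step gives (m, d) = (39, 26) again — its k=1 value — and the period has length 2.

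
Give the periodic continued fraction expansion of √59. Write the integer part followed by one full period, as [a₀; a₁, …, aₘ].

a₀ = ⌊√59⌋ = 7.
With m₀=0, d₀=1 and mₖ₊₁ = dₖaₖ − mₖ, dₖ₊₁ = (n − mₖ₊₁²)/dₖ, aₖ₊₁ = ⌊(a₀+mₖ₊₁)/dₖ₊₁⌋:
  k=1: m=7, d=10, a=1
  k=2: m=3, d=5, a=2
  k=3: m=7, d=2, a=7
  k=4: m=7, d=5, a=2
  k=5: m=3, d=10, a=1
  k=6: m=7, d=1, a=14
d=1 and a=2a₀=14 at k=6, so the next step gives (m, d) = (7, 10) again — its k=1 value — and the period has length 6.

[7; 1, 2, 7, 2, 1, 14]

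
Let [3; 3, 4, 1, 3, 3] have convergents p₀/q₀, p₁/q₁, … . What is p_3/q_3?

Using pₖ = aₖpₖ₋₁ + pₖ₋₂, qₖ = aₖqₖ₋₁ + qₖ₋₂ (with p₋₁=1, p₋₂=0, q₋₁=0, q₋₂=1):
  k=0: a=3, p=3, q=1
  k=1: a=3, p=10, q=3
  k=2: a=4, p=43, q=13
  k=3: a=1, p=53, q=16

53/16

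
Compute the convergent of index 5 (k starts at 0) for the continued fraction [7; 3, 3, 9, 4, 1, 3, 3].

Using pₖ = aₖpₖ₋₁ + pₖ₋₂, qₖ = aₖqₖ₋₁ + qₖ₋₂ (with p₋₁=1, p₋₂=0, q₋₁=0, q₋₂=1):
  k=0: a=7, p=7, q=1
  k=1: a=3, p=22, q=3
  k=2: a=3, p=73, q=10
  k=3: a=9, p=679, q=93
  k=4: a=4, p=2789, q=382
  k=5: a=1, p=3468, q=475

3468/475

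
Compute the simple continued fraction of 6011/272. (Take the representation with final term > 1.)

6011 = 22·272 + 27
272 = 10·27 + 2
27 = 13·2 + 1
2 = 2·1 + 0  (stop)
So 6011/272 = [22; 10, 13, 2].

[22; 10, 13, 2]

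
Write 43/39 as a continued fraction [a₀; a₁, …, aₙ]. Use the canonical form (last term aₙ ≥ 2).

43 = 1×39 + 4
39 = 9×4 + 3
4 = 1×3 + 1
3 = 3×1 + 0  (stop)
So 43/39 = [1; 9, 1, 3].

[1; 9, 1, 3]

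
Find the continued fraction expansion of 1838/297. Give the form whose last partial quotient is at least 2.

1838 = 6*297 + 56
297 = 5*56 + 17
56 = 3*17 + 5
17 = 3*5 + 2
5 = 2*2 + 1
2 = 2*1 + 0  (stop)
So 1838/297 = [6; 5, 3, 3, 2, 2].

[6; 5, 3, 3, 2, 2]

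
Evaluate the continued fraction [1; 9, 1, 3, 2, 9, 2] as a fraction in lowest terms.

Using pₖ = aₖpₖ₋₁ + pₖ₋₂ and qₖ = aₖqₖ₋₁ + qₖ₋₂:
  k=0: a=1, p=1, q=1
  k=1: a=9, p=10, q=9
  k=2: a=1, p=11, q=10
  k=3: a=3, p=43, q=39
  k=4: a=2, p=97, q=88
  k=5: a=9, p=916, q=831
  k=6: a=2, p=1929, q=1750

1929/1750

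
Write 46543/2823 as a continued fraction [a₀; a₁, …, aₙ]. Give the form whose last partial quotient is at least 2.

[16; 2, 18, 1, 5, 12]

46543 = 16·2823 + 1375
2823 = 2·1375 + 73
1375 = 18·73 + 61
73 = 1·61 + 12
61 = 5·12 + 1
12 = 12·1 + 0  (stop)
So 46543/2823 = [16; 2, 18, 1, 5, 12].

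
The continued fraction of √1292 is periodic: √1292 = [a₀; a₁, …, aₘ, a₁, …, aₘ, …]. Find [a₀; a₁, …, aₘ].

a₀ = ⌊√1292⌋ = 35.
With m₀=0, d₀=1 and mₖ₊₁ = dₖaₖ − mₖ, dₖ₊₁ = (n − mₖ₊₁²)/dₖ, aₖ₊₁ = ⌊(a₀+mₖ₊₁)/dₖ₊₁⌋:
  k=1: m=35, d=67, a=1
  k=2: m=32, d=4, a=16
  k=3: m=32, d=67, a=1
  k=4: m=35, d=1, a=70
d=1 and a=2a₀=70 at k=4, so the next step gives (m, d) = (35, 67) again — its k=1 value — and the period has length 4.

[35; 1, 16, 1, 70]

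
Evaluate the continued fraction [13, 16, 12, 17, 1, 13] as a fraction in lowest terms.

635697/48667

Fold from the inside: start with 13/1.
  1 + 1/13 = 14/13
  17 + 13/14 = 251/14
  12 + 14/251 = 3026/251
  16 + 251/3026 = 48667/3026
  13 + 3026/48667 = 635697/48667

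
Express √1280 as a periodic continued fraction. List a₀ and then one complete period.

[35; 1, 3, 2, 17, 2, 3, 1, 70]

a₀ = ⌊√1280⌋ = 35.
With m₀=0, d₀=1 and mₖ₊₁ = dₖaₖ − mₖ, dₖ₊₁ = (n − mₖ₊₁²)/dₖ, aₖ₊₁ = ⌊(a₀+mₖ₊₁)/dₖ₊₁⌋:
  k=1: m=35, d=55, a=1
  k=2: m=20, d=16, a=3
  k=3: m=28, d=31, a=2
  k=4: m=34, d=4, a=17
  k=5: m=34, d=31, a=2
  k=6: m=28, d=16, a=3
  k=7: m=20, d=55, a=1
  k=8: m=35, d=1, a=70
d=1 and a=2a₀=70 at k=8, so the next step gives (m, d) = (35, 55) again — its k=1 value — and the period has length 8.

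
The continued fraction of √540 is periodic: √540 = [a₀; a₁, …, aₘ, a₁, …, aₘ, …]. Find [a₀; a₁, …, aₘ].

[23; 4, 4, 1, 10, 1, 4, 4, 46]

a₀ = ⌊√540⌋ = 23.
With m₀=0, d₀=1 and mₖ₊₁ = dₖaₖ − mₖ, dₖ₊₁ = (n − mₖ₊₁²)/dₖ, aₖ₊₁ = ⌊(a₀+mₖ₊₁)/dₖ₊₁⌋:
  k=1: m=23, d=11, a=4
  k=2: m=21, d=9, a=4
  k=3: m=15, d=35, a=1
  k=4: m=20, d=4, a=10
  k=5: m=20, d=35, a=1
  k=6: m=15, d=9, a=4
  k=7: m=21, d=11, a=4
  k=8: m=23, d=1, a=46
d=1 and a=2a₀=46 at k=8, so the next step gives (m, d) = (23, 11) again — its k=1 value — and the period has length 8.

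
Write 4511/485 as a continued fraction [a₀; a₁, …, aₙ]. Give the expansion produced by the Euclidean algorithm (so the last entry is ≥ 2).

4511 = 9*485 + 146
485 = 3*146 + 47
146 = 3*47 + 5
47 = 9*5 + 2
5 = 2*2 + 1
2 = 2*1 + 0  (stop)
So 4511/485 = [9; 3, 3, 9, 2, 2].

[9; 3, 3, 9, 2, 2]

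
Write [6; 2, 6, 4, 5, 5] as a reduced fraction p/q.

Fold from the inside: start with 5/1.
  5 + 1/5 = 26/5
  4 + 5/26 = 109/26
  6 + 26/109 = 680/109
  2 + 109/680 = 1469/680
  6 + 680/1469 = 9494/1469

9494/1469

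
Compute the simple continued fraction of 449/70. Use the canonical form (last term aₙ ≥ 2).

449 = 6*70 + 29
70 = 2*29 + 12
29 = 2*12 + 5
12 = 2*5 + 2
5 = 2*2 + 1
2 = 2*1 + 0  (stop)
So 449/70 = [6; 2, 2, 2, 2, 2].

[6; 2, 2, 2, 2, 2]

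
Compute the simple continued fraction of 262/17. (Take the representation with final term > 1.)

[15; 2, 2, 3]

262 = 15×17 + 7
17 = 2×7 + 3
7 = 2×3 + 1
3 = 3×1 + 0  (stop)
So 262/17 = [15; 2, 2, 3].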